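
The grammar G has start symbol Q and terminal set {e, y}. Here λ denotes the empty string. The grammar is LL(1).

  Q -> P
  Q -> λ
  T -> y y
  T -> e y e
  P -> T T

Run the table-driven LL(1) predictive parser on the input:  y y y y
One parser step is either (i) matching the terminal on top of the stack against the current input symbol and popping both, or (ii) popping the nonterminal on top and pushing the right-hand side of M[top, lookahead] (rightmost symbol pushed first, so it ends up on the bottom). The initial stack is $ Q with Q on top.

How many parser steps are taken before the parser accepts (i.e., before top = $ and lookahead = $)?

8

     Stack    Input      Action
  1  $ Q      y y y y $  expand Q -> P
  2  $ P      y y y y $  expand P -> T T
  3  $ T T    y y y y $  expand T -> y y
  4  $ T y y  y y y y $  match y
  5  $ T y    y y y $    match y
  6  $ T      y y $      expand T -> y y
  7  $ y y    y y $      match y
  8  $ y      y $        match y
Accept reached after 8 steps.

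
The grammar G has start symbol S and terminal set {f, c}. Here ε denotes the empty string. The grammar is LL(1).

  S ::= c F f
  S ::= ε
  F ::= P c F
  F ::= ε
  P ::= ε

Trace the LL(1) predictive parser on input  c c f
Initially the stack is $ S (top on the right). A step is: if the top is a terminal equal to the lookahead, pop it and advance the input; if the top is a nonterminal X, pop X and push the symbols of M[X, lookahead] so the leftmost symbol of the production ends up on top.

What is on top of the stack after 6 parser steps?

f

step 1: stack=$ S  input=c c f $  — expand S ::= c F f
step 2: stack=$ f F c  input=c c f $  — match c
step 3: stack=$ f F  input=c f $  — expand F ::= P c F
step 4: stack=$ f F c P  input=c f $  — expand P ::= ε
step 5: stack=$ f F c  input=c f $  — match c
step 6: stack=$ f F  input=f $  — expand F ::= ε
Stack after step 6: $ f (top = f).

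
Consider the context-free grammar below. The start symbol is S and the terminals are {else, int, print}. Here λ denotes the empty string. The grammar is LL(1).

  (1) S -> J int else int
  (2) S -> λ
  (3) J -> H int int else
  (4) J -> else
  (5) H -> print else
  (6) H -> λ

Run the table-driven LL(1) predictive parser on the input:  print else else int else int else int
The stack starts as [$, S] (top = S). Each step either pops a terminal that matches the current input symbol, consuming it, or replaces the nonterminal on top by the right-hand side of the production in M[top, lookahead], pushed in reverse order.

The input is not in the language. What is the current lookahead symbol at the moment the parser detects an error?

step 1: stack=$ S  input=print else else int else int else int $  — expand S -> J int else int
step 2: stack=$ int else int J  input=print else else int else int else int $  — expand J -> H int int else
step 3: stack=$ int else int else int int H  input=print else else int else int else int $  — expand H -> print else
step 4: stack=$ int else int else int int else print  input=print else else int else int else int $  — match print
step 5: stack=$ int else int else int int else  input=else else int else int else int $  — match else
step 6: stack=$ int else int else int int  input=else int else int else int $  — error: top is terminal int but lookahead is else

else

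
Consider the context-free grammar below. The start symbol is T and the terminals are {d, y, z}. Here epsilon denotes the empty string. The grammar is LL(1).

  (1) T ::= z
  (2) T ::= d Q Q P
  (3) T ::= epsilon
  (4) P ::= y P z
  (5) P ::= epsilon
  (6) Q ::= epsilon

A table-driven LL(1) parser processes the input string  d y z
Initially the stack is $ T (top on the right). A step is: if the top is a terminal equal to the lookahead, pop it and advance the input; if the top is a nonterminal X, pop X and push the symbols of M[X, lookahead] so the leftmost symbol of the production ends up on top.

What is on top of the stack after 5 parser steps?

step 1: stack=$ T  input=d y z $  — expand T ::= d Q Q P
step 2: stack=$ P Q Q d  input=d y z $  — match d
step 3: stack=$ P Q Q  input=y z $  — expand Q ::= epsilon
step 4: stack=$ P Q  input=y z $  — expand Q ::= epsilon
step 5: stack=$ P  input=y z $  — expand P ::= y P z
Stack after step 5: $ z P y (top = y).

y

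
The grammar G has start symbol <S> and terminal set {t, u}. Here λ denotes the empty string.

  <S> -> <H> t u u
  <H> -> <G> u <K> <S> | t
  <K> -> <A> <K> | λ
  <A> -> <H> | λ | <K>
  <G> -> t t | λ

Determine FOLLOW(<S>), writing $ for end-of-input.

FIRST(<G>) = {λ, t}
FIRST(<H>) = {t, u}  (via <G> u <K> <S>)
FIRST(<S>) = {t, u}  (via <H> t u u)
FIRST(<K>) = {λ, t, u}  (via <A> <K>)
FIRST(<A>) = {λ, t, u}  (via <H>, <K>)
FOLLOW(<S>) includes $ since <S> is the start symbol.
FOLLOW(<G>): in <H>-><G> u <K> <S>, <G> is followed by u <K> <S> with FIRST {u}. Thus FOLLOW(<G>) = {u}.
FOLLOW(<S>): in <H>-><G> u <K> <S>, the suffix after <S> is empty, so FOLLOW(<S>) ⊇ FOLLOW(<H>) = {t, u}. Thus FOLLOW(<S>) = {$, t, u}.
FOLLOW(<H>): in <S>-><H> t u u, <H> is followed by t u u with FIRST {t}; in <A>-><H>, the suffix after <H> is empty, so FOLLOW(<H>) ⊇ FOLLOW(<A>) = {t, u}. Thus FOLLOW(<H>) = {t, u}.
FOLLOW(<K>): in <H>-><G> u <K> <S>, <K> is followed by <S> with FIRST {t, u}; in <K>-><A> <K>, the suffix after <K> is empty (adds nothing new); in <A>-><K>, the suffix after <K> is empty, so FOLLOW(<K>) ⊇ FOLLOW(<A>) = {t, u}. Thus FOLLOW(<K>) = {t, u}.
FOLLOW(<A>): in <K>-><A> <K>, <A> is followed by <K> with FIRST {λ, t, u}; in <K>-><A> <K>, the suffix after <A> is nullable, so FOLLOW(<A>) ⊇ FOLLOW(<K>) = {t, u}. Thus FOLLOW(<A>) = {t, u}.

{$, t, u}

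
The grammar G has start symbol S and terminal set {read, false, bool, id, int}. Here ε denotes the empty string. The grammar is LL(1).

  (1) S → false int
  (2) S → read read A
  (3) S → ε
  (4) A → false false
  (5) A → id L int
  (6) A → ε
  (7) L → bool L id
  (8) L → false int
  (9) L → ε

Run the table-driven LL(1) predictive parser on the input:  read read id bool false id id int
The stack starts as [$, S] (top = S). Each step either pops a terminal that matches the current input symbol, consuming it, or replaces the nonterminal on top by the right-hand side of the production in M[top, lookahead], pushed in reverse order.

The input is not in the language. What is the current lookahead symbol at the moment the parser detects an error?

id

step 1: stack=$ S  input=read read id bool false id id int $  — expand S → read read A
step 2: stack=$ A read read  input=read read id bool false id id int $  — match read
step 3: stack=$ A read  input=read id bool false id id int $  — match read
step 4: stack=$ A  input=id bool false id id int $  — expand A → id L int
step 5: stack=$ int L id  input=id bool false id id int $  — match id
step 6: stack=$ int L  input=bool false id id int $  — expand L → bool L id
step 7: stack=$ int id L bool  input=bool false id id int $  — match bool
step 8: stack=$ int id L  input=false id id int $  — expand L → false int
step 9: stack=$ int id int false  input=false id id int $  — match false
step 10: stack=$ int id int  input=id id int $  — error: top is terminal int but lookahead is id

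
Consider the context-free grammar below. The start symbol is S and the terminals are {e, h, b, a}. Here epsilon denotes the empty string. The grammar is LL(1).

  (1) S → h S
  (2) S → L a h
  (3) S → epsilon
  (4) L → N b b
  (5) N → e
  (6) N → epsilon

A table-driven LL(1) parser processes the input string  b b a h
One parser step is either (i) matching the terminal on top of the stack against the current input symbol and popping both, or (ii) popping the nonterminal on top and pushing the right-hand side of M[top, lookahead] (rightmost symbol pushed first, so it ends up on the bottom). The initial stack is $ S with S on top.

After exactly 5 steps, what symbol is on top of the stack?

     Stack        Input      Action
  1  $ S          b b a h $  expand S → L a h
  2  $ h a L      b b a h $  expand L → N b b
  3  $ h a b b N  b b a h $  expand N → epsilon
  4  $ h a b b    b b a h $  match b
  5  $ h a b      b a h $    match b
Stack after step 5: $ h a (top = a).

a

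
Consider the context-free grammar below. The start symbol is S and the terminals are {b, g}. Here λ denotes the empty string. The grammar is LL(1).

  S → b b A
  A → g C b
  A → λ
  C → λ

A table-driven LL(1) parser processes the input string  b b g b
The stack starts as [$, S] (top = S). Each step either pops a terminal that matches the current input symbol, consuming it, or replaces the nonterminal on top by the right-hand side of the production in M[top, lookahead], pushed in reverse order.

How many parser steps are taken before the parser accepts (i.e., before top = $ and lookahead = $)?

7

step 1: stack=$ S  input=b b g b $  — expand S → b b A
step 2: stack=$ A b b  input=b b g b $  — match b
step 3: stack=$ A b  input=b g b $  — match b
step 4: stack=$ A  input=g b $  — expand A → g C b
step 5: stack=$ b C g  input=g b $  — match g
step 6: stack=$ b C  input=b $  — expand C → λ
step 7: stack=$ b  input=b $  — match b
Accept reached after 7 steps.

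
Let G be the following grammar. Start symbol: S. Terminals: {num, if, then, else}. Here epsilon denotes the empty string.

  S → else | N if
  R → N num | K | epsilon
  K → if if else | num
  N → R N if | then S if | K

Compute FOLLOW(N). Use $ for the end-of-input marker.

{if, num}

FIRST(K) = {if, num}
FIRST(S) = {else, if, num, then}  (via N if)
FIRST(R) = {epsilon, if, num, then}  (via N num, K)
FIRST(N) = {if, num, then}  (via R N if, K)
FOLLOW(S) includes $ since S is the start symbol.
FOLLOW(S): in N→then S if, S is followed by if with FIRST {if}. Thus FOLLOW(S) = {$, if}.
FOLLOW(R): in N→R N if, R is followed by N if with FIRST {if, num, then}. Thus FOLLOW(R) = {if, num, then}.
FOLLOW(N): in S→N if, N is followed by if with FIRST {if}; in R→N num, N is followed by num with FIRST {num}; in N→R N if, N is followed by if with FIRST {if}. Thus FOLLOW(N) = {if, num}.
FOLLOW(K): in R→K, the suffix after K is empty, so FOLLOW(K) ⊇ FOLLOW(R) = {if, num, then}; in N→K, the suffix after K is empty, so FOLLOW(K) ⊇ FOLLOW(N) = {if, num}. Thus FOLLOW(K) = {if, num, then}.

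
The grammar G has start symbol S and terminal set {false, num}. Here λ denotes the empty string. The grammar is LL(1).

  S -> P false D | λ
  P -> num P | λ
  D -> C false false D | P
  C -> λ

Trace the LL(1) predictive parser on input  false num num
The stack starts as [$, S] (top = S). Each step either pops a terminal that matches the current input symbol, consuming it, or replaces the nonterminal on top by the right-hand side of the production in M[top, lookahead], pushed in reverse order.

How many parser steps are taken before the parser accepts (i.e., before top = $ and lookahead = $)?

9

     Stack        Input            Action
  1  $ S          false num num $  expand S -> P false D
  2  $ D false P  false num num $  expand P -> λ
  3  $ D false    false num num $  match false
  4  $ D          num num $        expand D -> P
  5  $ P          num num $        expand P -> num P
  6  $ P num      num num $        match num
  7  $ P          num $            expand P -> num P
  8  $ P num      num $            match num
  9  $ P          $                expand P -> λ
Accept reached after 9 steps.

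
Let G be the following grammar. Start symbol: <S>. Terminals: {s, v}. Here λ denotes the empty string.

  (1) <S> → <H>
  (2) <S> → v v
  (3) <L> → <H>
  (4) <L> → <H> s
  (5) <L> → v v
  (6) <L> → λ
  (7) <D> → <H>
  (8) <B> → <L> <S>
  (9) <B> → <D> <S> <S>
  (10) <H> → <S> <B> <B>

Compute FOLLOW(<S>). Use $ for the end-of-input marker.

FIRST(<S>): from <S>→<H> we get {v}; from <S>→v v we get {v}. So FIRST(<S>) = {v}.
FIRST(<H>): from <H>→<S> <B> <B> we get {v}. So FIRST(<H>) = {v}.
FIRST(<L>): from <L>→<H> we get {v}; from <L>→<H> s we get {v}; from <L>→v v we get {v}; from <L>→λ we get {λ}. So FIRST(<L>) = {λ, v}.
FIRST(<D>): from <D>→<H> we get {v}. So FIRST(<D>) = {v}.
FIRST(<B>): from <B>→<L> <S> we get {v}; from <B>→<D> <S> <S> we get {v}. So FIRST(<B>) = {v}.
FOLLOW(<S>) includes $ since <S> is the start symbol.
FOLLOW(<L>): in <B>→<L> <S>, <L> is followed by <S> with FIRST {v}. Thus FOLLOW(<L>) = {v}.
FOLLOW(<D>): in <B>→<D> <S> <S>, <D> is followed by <S> <S> with FIRST {v}. Thus FOLLOW(<D>) = {v}.
FOLLOW(<S>): in <B>→<L> <S>, the suffix after <S> is empty, so FOLLOW(<S>) ⊇ FOLLOW(<B>) = {$, s, v}; in <B>→<D> <S> <S> (occurrence 1), <S> is followed by <S> with FIRST {v}; in <B>→<D> <S> <S> (occurrence 2), the suffix after <S> is empty, so FOLLOW(<S>) ⊇ FOLLOW(<B>) = {$, s, v}; in <H>→<S> <B> <B>, <S> is followed by <B> <B> with FIRST {v}. Thus FOLLOW(<S>) = {$, s, v}.
FOLLOW(<H>): in <S>→<H>, the suffix after <H> is empty, so FOLLOW(<H>) ⊇ FOLLOW(<S>) = {$, s, v}; in <L>→<H>, the suffix after <H> is empty, so FOLLOW(<H>) ⊇ FOLLOW(<L>) = {v}; in <L>→<H> s, <H> is followed by s with FIRST {s}; in <D>→<H>, the suffix after <H> is empty, so FOLLOW(<H>) ⊇ FOLLOW(<D>) = {v}. Thus FOLLOW(<H>) = {$, s, v}.
FOLLOW(<B>): in <H>→<S> <B> <B> (occurrence 1), <B> is followed by <B> with FIRST {v}; in <H>→<S> <B> <B> (occurrence 2), the suffix after <B> is empty, so FOLLOW(<B>) ⊇ FOLLOW(<H>) = {$, s, v}. Thus FOLLOW(<B>) = {$, s, v}.

{$, s, v}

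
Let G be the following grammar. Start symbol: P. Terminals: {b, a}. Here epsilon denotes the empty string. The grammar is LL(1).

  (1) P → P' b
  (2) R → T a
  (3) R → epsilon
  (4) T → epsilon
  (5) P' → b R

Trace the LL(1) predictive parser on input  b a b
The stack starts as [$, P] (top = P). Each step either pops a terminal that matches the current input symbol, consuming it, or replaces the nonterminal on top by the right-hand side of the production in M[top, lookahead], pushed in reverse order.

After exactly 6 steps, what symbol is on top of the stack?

b

step 1: stack=$ P  input=b a b $  — expand P → P' b
step 2: stack=$ b P'  input=b a b $  — expand P' → b R
step 3: stack=$ b R b  input=b a b $  — match b
step 4: stack=$ b R  input=a b $  — expand R → T a
step 5: stack=$ b a T  input=a b $  — expand T → epsilon
step 6: stack=$ b a  input=a b $  — match a
Stack after step 6: $ b (top = b).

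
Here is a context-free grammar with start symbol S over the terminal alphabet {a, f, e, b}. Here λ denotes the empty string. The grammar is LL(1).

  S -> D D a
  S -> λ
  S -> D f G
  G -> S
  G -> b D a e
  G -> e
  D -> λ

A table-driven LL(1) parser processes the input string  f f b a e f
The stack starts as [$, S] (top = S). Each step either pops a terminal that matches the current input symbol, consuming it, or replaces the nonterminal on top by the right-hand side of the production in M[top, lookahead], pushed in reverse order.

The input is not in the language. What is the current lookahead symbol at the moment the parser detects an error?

f

      Stack      Input          Action
   1  $ S        f f b a e f $  expand S -> D f G
   2  $ G f D    f f b a e f $  expand D -> λ
   3  $ G f      f f b a e f $  match f
   4  $ G        f b a e f $    expand G -> S
   5  $ S        f b a e f $    expand S -> D f G
   6  $ G f D    f b a e f $    expand D -> λ
   7  $ G f      f b a e f $    match f
   8  $ G        b a e f $      expand G -> b D a e
   9  $ e a D b  b a e f $      match b
  10  $ e a D    a e f $        expand D -> λ
  11  $ e a      a e f $        match a
  12  $ e        e f $          match e
  13  $          f $            error: stack empty but input remains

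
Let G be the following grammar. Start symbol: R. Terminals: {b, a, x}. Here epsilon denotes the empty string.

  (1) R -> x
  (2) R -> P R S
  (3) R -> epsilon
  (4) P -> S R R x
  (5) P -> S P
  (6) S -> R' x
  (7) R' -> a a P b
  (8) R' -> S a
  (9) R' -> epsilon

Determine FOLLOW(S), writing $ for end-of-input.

{$, a, x}

FIRST(R) = {epsilon, a, x}  (via P R S)
FIRST(P) = {a, x}  (via S R R x, S P)
FIRST(S) = {a, x}  (via R' x)
FIRST(R') = {epsilon, a, x}  (via S a)
FOLLOW(R) includes $ since R is the start symbol.
FOLLOW(R): in R->P R S, R is followed by S with FIRST {a, x}; in P->S R R x (occurrence 1), R is followed by R x with FIRST {a, x}; in P->S R R x (occurrence 2), R is followed by x with FIRST {x}. Thus FOLLOW(R) = {$, a, x}.
FOLLOW(P): in R->P R S, P is followed by R S with FIRST {a, x}; in P->S P, the suffix after P is empty (adds nothing new); in R'->a a P b, P is followed by b with FIRST {b}. Thus FOLLOW(P) = {a, b, x}.
FOLLOW(S): in R->P R S, the suffix after S is empty, so FOLLOW(S) ⊇ FOLLOW(R) = {$, a, x}; in P->S R R x, S is followed by R R x with FIRST {a, x}; in P->S P, S is followed by P with FIRST {a, x}; in R'->S a, S is followed by a with FIRST {a}. Thus FOLLOW(S) = {$, a, x}.
FOLLOW(R'): in S->R' x, R' is followed by x with FIRST {x}. Thus FOLLOW(R') = {x}.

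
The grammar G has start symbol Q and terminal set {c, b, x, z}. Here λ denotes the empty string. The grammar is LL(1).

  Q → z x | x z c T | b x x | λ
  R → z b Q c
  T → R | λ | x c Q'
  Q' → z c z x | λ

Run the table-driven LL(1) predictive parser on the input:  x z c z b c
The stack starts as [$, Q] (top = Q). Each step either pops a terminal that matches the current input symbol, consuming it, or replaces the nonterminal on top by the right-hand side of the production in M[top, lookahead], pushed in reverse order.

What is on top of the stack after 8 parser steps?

Q

step 1: stack=$ Q  input=x z c z b c $  — expand Q → x z c T
step 2: stack=$ T c z x  input=x z c z b c $  — match x
step 3: stack=$ T c z  input=z c z b c $  — match z
step 4: stack=$ T c  input=c z b c $  — match c
step 5: stack=$ T  input=z b c $  — expand T → R
step 6: stack=$ R  input=z b c $  — expand R → z b Q c
step 7: stack=$ c Q b z  input=z b c $  — match z
step 8: stack=$ c Q b  input=b c $  — match b
Stack after step 8: $ c Q (top = Q).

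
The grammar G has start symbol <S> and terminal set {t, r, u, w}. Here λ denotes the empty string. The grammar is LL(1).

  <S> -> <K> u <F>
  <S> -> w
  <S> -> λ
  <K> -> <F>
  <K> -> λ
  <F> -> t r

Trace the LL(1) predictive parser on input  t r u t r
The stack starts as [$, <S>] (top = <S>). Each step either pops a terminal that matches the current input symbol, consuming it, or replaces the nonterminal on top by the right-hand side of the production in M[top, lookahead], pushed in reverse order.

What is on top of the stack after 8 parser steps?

step 1: stack=$ <S>  input=t r u t r $  — expand <S> -> <K> u <F>
step 2: stack=$ <F> u <K>  input=t r u t r $  — expand <K> -> <F>
step 3: stack=$ <F> u <F>  input=t r u t r $  — expand <F> -> t r
step 4: stack=$ <F> u r t  input=t r u t r $  — match t
step 5: stack=$ <F> u r  input=r u t r $  — match r
step 6: stack=$ <F> u  input=u t r $  — match u
step 7: stack=$ <F>  input=t r $  — expand <F> -> t r
step 8: stack=$ r t  input=t r $  — match t
Stack after step 8: $ r (top = r).

r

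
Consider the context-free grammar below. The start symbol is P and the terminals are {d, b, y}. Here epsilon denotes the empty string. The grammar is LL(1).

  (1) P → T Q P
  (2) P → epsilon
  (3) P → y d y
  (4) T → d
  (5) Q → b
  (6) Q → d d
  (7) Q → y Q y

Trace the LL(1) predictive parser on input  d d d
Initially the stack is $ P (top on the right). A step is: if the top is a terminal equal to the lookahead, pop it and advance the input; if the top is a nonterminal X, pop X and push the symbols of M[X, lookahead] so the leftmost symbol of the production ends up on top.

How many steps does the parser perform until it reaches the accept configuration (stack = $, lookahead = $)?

     Stack    Input    Action
  1  $ P      d d d $  expand P → T Q P
  2  $ P Q T  d d d $  expand T → d
  3  $ P Q d  d d d $  match d
  4  $ P Q    d d $    expand Q → d d
  5  $ P d d  d d $    match d
  6  $ P d    d $      match d
  7  $ P      $        expand P → epsilon
Accept reached after 7 steps.

7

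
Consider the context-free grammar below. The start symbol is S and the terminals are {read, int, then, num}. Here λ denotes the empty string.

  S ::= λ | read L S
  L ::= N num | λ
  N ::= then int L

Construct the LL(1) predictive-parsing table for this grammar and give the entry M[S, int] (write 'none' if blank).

none

FIRST(S) = {λ, read}
FIRST(N) = {then}
FIRST(L) = {λ, then}  (via N num)
FOLLOW(S) includes $ since S is the start symbol.
FOLLOW(S): in S::=read L S, the suffix after S is empty (adds nothing new). Thus FOLLOW(S) = {$}.
For S ::= λ: FIRST(λ) = {λ}, so it goes in M[S, t] for t ∈ {}; since λ ∈ FIRST, also for every t ∈ FOLLOW(S) = {$}.
For S ::= read L S: FIRST(read L S) = {read}, so it goes in M[S, t] for t ∈ {read}.
None of these place a production in M[S, int].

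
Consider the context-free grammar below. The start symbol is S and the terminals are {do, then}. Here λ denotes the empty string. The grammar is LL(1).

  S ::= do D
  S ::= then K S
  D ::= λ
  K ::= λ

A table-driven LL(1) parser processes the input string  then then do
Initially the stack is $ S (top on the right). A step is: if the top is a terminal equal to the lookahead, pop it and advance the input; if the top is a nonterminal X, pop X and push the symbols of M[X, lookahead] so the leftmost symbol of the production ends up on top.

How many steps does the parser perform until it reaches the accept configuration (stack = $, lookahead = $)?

9

step 1: stack=$ S  input=then then do $  — expand S ::= then K S
step 2: stack=$ S K then  input=then then do $  — match then
step 3: stack=$ S K  input=then do $  — expand K ::= λ
step 4: stack=$ S  input=then do $  — expand S ::= then K S
step 5: stack=$ S K then  input=then do $  — match then
step 6: stack=$ S K  input=do $  — expand K ::= λ
step 7: stack=$ S  input=do $  — expand S ::= do D
step 8: stack=$ D do  input=do $  — match do
step 9: stack=$ D  input=$  — expand D ::= λ
Accept reached after 9 steps.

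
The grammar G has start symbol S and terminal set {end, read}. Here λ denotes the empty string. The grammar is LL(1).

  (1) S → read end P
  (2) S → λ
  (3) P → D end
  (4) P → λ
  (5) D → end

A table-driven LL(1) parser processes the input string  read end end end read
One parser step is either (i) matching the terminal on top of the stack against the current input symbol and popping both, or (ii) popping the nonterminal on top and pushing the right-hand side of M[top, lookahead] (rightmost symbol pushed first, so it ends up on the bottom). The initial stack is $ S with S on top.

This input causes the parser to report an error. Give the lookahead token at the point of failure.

read

     Stack         Input                    Action
  1  $ S           read end end end read $  expand S → read end P
  2  $ P end read  read end end end read $  match read
  3  $ P end       end end end read $       match end
  4  $ P           end end read $           expand P → D end
  5  $ end D       end end read $           expand D → end
  6  $ end end     end end read $           match end
  7  $ end         end read $               match end
  8  $             read $                   error: stack empty but input remains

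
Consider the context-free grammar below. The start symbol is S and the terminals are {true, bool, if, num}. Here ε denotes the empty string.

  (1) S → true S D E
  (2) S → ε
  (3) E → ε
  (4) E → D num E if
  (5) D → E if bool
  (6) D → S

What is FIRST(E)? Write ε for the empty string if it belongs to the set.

{ε, if, num, true}

FIRST(S): from S→true S D E we get {true}; from S→ε we get {ε}. So FIRST(S) = {ε, true}.
FIRST(E): from E→ε we get {ε}; from E→D num E if we get {if, num, true}. So FIRST(E) = {ε, if, num, true}.
FIRST(D): from D→E if bool we get {if, num, true}; from D→S we get {ε, true}. So FIRST(D) = {ε, if, num, true}.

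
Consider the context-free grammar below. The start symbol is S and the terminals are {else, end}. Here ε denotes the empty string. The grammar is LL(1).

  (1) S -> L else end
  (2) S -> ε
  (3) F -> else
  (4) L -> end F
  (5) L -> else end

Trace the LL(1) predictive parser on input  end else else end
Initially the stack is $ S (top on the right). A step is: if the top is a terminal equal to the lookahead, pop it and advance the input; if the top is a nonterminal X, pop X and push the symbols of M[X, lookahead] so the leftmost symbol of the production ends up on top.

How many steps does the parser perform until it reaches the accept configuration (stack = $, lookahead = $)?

7

     Stack             Input                Action
  1  $ S               end else else end $  expand S -> L else end
  2  $ end else L      end else else end $  expand L -> end F
  3  $ end else F end  end else else end $  match end
  4  $ end else F      else else end $      expand F -> else
  5  $ end else else   else else end $      match else
  6  $ end else        else end $           match else
  7  $ end             end $                match end
Accept reached after 7 steps.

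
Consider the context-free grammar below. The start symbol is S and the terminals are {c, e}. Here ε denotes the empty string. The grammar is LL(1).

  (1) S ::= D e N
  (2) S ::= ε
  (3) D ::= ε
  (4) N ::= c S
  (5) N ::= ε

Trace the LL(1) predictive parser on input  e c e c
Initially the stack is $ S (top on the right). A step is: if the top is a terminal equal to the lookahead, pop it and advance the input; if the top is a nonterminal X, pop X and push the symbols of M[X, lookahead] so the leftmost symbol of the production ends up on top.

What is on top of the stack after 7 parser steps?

e

step 1: stack=$ S  input=e c e c $  — expand S ::= D e N
step 2: stack=$ N e D  input=e c e c $  — expand D ::= ε
step 3: stack=$ N e  input=e c e c $  — match e
step 4: stack=$ N  input=c e c $  — expand N ::= c S
step 5: stack=$ S c  input=c e c $  — match c
step 6: stack=$ S  input=e c $  — expand S ::= D e N
step 7: stack=$ N e D  input=e c $  — expand D ::= ε
Stack after step 7: $ N e (top = e).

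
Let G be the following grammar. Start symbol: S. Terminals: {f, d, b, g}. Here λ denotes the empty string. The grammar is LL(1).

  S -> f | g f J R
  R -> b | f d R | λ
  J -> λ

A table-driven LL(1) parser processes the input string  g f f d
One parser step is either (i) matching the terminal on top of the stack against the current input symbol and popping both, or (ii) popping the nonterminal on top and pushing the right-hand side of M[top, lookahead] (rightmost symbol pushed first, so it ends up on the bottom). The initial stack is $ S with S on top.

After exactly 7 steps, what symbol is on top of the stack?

R

     Stack      Input      Action
  1  $ S        g f f d $  expand S -> g f J R
  2  $ R J f g  g f f d $  match g
  3  $ R J f    f f d $    match f
  4  $ R J      f d $      expand J -> λ
  5  $ R        f d $      expand R -> f d R
  6  $ R d f    f d $      match f
  7  $ R d      d $        match d
Stack after step 7: $ R (top = R).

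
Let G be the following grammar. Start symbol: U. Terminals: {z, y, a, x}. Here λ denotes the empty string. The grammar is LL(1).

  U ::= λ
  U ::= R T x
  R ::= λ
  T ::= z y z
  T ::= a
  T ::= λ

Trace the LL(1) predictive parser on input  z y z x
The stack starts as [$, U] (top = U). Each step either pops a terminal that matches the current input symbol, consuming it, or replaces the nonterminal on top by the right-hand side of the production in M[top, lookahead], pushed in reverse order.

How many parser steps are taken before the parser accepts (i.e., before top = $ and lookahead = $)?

step 1: stack=$ U  input=z y z x $  — expand U ::= R T x
step 2: stack=$ x T R  input=z y z x $  — expand R ::= λ
step 3: stack=$ x T  input=z y z x $  — expand T ::= z y z
step 4: stack=$ x z y z  input=z y z x $  — match z
step 5: stack=$ x z y  input=y z x $  — match y
step 6: stack=$ x z  input=z x $  — match z
step 7: stack=$ x  input=x $  — match x
Accept reached after 7 steps.

7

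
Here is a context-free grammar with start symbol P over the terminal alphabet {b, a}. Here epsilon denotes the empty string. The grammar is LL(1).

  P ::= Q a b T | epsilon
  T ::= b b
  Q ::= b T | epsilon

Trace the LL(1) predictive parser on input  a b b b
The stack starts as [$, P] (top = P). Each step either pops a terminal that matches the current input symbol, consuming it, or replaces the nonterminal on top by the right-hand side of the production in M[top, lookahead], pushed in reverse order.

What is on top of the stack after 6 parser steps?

step 1: stack=$ P  input=a b b b $  — expand P ::= Q a b T
step 2: stack=$ T b a Q  input=a b b b $  — expand Q ::= epsilon
step 3: stack=$ T b a  input=a b b b $  — match a
step 4: stack=$ T b  input=b b b $  — match b
step 5: stack=$ T  input=b b $  — expand T ::= b b
step 6: stack=$ b b  input=b b $  — match b
Stack after step 6: $ b (top = b).

b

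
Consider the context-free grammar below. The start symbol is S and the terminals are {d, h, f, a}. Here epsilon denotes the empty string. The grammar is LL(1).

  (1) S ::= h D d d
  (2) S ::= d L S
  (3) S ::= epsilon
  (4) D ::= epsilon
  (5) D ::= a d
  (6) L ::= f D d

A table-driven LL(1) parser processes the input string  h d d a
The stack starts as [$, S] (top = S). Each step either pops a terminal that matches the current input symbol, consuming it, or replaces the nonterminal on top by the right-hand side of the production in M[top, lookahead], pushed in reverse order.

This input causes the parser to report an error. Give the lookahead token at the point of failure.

step 1: stack=$ S  input=h d d a $  — expand S ::= h D d d
step 2: stack=$ d d D h  input=h d d a $  — match h
step 3: stack=$ d d D  input=d d a $  — expand D ::= epsilon
step 4: stack=$ d d  input=d d a $  — match d
step 5: stack=$ d  input=d a $  — match d
step 6: stack=$  input=a $  — error: stack empty but input remains

a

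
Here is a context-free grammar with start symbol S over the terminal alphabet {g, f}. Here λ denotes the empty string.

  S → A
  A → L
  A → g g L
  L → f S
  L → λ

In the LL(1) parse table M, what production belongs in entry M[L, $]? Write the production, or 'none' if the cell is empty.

L → λ

FIRST(L): from L→f S we get {f}; from L→λ we get {λ}. So FIRST(L) = {λ, f}.
FIRST(A): from A→L we get {λ, f}; from A→g g L we get {g}. So FIRST(A) = {λ, f, g}.
FIRST(S): from S→A we get {λ, f, g}. So FIRST(S) = {λ, f, g}.
FOLLOW(S) includes $ since S is the start symbol.
FOLLOW(A): in S→A, the suffix after A is empty, so FOLLOW(A) ⊇ FOLLOW(S) = {$}. Thus FOLLOW(A) = {$}.
FOLLOW(L): in A→L, the suffix after L is empty, so FOLLOW(L) ⊇ FOLLOW(A) = {$}; in A→g g L, the suffix after L is empty, so FOLLOW(L) ⊇ FOLLOW(A) = {$}. Thus FOLLOW(L) = {$}.
For L → f S: FIRST(f S) = {f}, so it goes in M[L, t] for t ∈ {f}.
For L → λ: FIRST(λ) = {λ}, so it goes in M[L, t] for t ∈ {}; since λ ∈ FIRST, also for every t ∈ FOLLOW(L) = {$}.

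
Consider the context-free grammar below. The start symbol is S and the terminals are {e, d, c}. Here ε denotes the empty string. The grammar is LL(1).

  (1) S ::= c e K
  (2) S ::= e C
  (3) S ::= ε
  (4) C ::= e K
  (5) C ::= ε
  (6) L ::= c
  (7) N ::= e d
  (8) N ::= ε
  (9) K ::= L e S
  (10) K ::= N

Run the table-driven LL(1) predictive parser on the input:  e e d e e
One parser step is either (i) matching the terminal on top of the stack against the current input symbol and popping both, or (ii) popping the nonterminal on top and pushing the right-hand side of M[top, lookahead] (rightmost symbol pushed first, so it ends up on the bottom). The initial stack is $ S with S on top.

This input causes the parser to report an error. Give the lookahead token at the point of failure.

d

step 1: stack=$ S  input=e e d e e $  — expand S ::= e C
step 2: stack=$ C e  input=e e d e e $  — match e
step 3: stack=$ C  input=e d e e $  — expand C ::= e K
step 4: stack=$ K e  input=e d e e $  — match e
step 5: stack=$ K  input=d e e $  — error: M[K, d] is empty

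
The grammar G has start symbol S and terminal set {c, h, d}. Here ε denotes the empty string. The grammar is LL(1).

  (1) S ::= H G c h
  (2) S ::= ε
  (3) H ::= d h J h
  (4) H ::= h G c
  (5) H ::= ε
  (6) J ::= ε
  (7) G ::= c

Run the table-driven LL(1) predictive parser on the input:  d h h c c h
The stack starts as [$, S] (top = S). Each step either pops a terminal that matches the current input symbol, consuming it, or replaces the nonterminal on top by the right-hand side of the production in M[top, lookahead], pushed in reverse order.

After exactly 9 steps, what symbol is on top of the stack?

step 1: stack=$ S  input=d h h c c h $  — expand S ::= H G c h
step 2: stack=$ h c G H  input=d h h c c h $  — expand H ::= d h J h
step 3: stack=$ h c G h J h d  input=d h h c c h $  — match d
step 4: stack=$ h c G h J h  input=h h c c h $  — match h
step 5: stack=$ h c G h J  input=h c c h $  — expand J ::= ε
step 6: stack=$ h c G h  input=h c c h $  — match h
step 7: stack=$ h c G  input=c c h $  — expand G ::= c
step 8: stack=$ h c c  input=c c h $  — match c
step 9: stack=$ h c  input=c h $  — match c
Stack after step 9: $ h (top = h).

h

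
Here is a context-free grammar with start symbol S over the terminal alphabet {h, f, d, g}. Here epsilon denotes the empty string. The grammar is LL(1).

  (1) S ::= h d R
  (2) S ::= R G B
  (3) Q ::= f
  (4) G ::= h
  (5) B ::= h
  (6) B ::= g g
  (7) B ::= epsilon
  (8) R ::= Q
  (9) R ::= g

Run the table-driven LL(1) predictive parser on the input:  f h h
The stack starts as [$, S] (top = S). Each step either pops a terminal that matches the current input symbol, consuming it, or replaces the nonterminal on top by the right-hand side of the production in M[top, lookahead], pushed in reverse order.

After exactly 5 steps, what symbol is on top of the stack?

h

step 1: stack=$ S  input=f h h $  — expand S ::= R G B
step 2: stack=$ B G R  input=f h h $  — expand R ::= Q
step 3: stack=$ B G Q  input=f h h $  — expand Q ::= f
step 4: stack=$ B G f  input=f h h $  — match f
step 5: stack=$ B G  input=h h $  — expand G ::= h
Stack after step 5: $ B h (top = h).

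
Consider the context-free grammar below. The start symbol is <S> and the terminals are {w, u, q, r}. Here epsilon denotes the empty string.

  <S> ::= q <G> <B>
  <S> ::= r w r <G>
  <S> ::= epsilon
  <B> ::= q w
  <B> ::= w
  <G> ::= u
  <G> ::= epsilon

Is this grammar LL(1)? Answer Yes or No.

FIRST(<S>) = {epsilon, q, r}
FIRST(<B>) = {q, w}
FIRST(<G>) = {epsilon, u}
FOLLOW(<S>) = {$}
FOLLOW(<B>) = {$}
FOLLOW(<G>) = {$, q, w}
Each cell of M receives at most one production.

Yes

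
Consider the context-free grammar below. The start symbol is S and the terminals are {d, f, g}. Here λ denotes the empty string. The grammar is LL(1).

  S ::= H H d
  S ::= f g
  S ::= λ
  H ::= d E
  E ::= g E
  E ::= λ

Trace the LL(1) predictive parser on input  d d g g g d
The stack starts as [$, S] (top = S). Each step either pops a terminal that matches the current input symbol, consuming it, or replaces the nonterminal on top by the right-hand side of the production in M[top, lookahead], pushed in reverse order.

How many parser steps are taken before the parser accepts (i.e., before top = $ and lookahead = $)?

      Stack      Input          Action
   1  $ S        d d g g g d $  expand S ::= H H d
   2  $ d H H    d d g g g d $  expand H ::= d E
   3  $ d H E d  d d g g g d $  match d
   4  $ d H E    d g g g d $    expand E ::= λ
   5  $ d H      d g g g d $    expand H ::= d E
   6  $ d E d    d g g g d $    match d
   7  $ d E      g g g d $      expand E ::= g E
   8  $ d E g    g g g d $      match g
   9  $ d E      g g d $        expand E ::= g E
  10  $ d E g    g g d $        match g
  11  $ d E      g d $          expand E ::= g E
  12  $ d E g    g d $          match g
  13  $ d E      d $            expand E ::= λ
  14  $ d        d $            match d
Accept reached after 14 steps.

14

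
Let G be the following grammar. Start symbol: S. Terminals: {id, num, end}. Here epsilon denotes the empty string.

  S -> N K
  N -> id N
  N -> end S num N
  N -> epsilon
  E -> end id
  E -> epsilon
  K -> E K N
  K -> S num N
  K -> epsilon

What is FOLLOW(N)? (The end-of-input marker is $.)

{$, end, id, num}

FIRST(N): from N->id N we get {id}; from N->end S num N we get {end}; from N->epsilon we get {epsilon}. So FIRST(N) = {epsilon, end, id}.
FIRST(E): from E->end id we get {end}; from E->epsilon we get {epsilon}. So FIRST(E) = {epsilon, end}.
FIRST(S): from S->N K we get {epsilon, end, id, num}. So FIRST(S) = {epsilon, end, id, num}.
FIRST(K): from K->E K N we get {epsilon, end, id, num}; from K->S num N we get {end, id, num}; from K->epsilon we get {epsilon}. So FIRST(K) = {epsilon, end, id, num}.
FOLLOW(S) includes $ since S is the start symbol.
FOLLOW(S): in N->end S num N, S is followed by num N with FIRST {num}; in K->S num N, S is followed by num N with FIRST {num}. Thus FOLLOW(S) = {$, num}.
FOLLOW(K): in S->N K, the suffix after K is empty, so FOLLOW(K) ⊇ FOLLOW(S) = {$, num}; in K->E K N, K is followed by N with FIRST {epsilon, end, id}; in K->E K N, the suffix after K is nullable (adds nothing new). Thus FOLLOW(K) = {$, end, id, num}.
FOLLOW(N): in S->N K, N is followed by K with FIRST {epsilon, end, id, num}; in S->N K, the suffix after N is nullable, so FOLLOW(N) ⊇ FOLLOW(S) = {$, num}; in N->id N, the suffix after N is empty (adds nothing new); in N->end S num N, the suffix after N is empty (adds nothing new); in K->E K N, the suffix after N is empty, so FOLLOW(N) ⊇ FOLLOW(K) = {$, end, id, num}; in K->S num N, the suffix after N is empty, so FOLLOW(N) ⊇ FOLLOW(K) = {$, end, id, num}. Thus FOLLOW(N) = {$, end, id, num}.
FOLLOW(E): in K->E K N, E is followed by K N with FIRST {epsilon, end, id, num}; in K->E K N, the suffix after E is nullable, so FOLLOW(E) ⊇ FOLLOW(K) = {$, end, id, num}. Thus FOLLOW(E) = {$, end, id, num}.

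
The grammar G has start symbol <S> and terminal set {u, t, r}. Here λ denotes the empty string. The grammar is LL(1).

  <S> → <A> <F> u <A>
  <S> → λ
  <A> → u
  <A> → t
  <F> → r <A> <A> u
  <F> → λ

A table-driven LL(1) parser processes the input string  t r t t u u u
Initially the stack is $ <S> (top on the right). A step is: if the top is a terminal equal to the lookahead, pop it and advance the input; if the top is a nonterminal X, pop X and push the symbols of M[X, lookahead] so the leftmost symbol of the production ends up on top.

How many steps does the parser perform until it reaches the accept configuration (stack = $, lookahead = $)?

step 1: stack=$ <S>  input=t r t t u u u $  — expand <S> → <A> <F> u <A>
step 2: stack=$ <A> u <F> <A>  input=t r t t u u u $  — expand <A> → t
step 3: stack=$ <A> u <F> t  input=t r t t u u u $  — match t
step 4: stack=$ <A> u <F>  input=r t t u u u $  — expand <F> → r <A> <A> u
step 5: stack=$ <A> u u <A> <A> r  input=r t t u u u $  — match r
step 6: stack=$ <A> u u <A> <A>  input=t t u u u $  — expand <A> → t
step 7: stack=$ <A> u u <A> t  input=t t u u u $  — match t
step 8: stack=$ <A> u u <A>  input=t u u u $  — expand <A> → t
step 9: stack=$ <A> u u t  input=t u u u $  — match t
step 10: stack=$ <A> u u  input=u u u $  — match u
step 11: stack=$ <A> u  input=u u $  — match u
step 12: stack=$ <A>  input=u $  — expand <A> → u
step 13: stack=$ u  input=u $  — match u
Accept reached after 13 steps.

13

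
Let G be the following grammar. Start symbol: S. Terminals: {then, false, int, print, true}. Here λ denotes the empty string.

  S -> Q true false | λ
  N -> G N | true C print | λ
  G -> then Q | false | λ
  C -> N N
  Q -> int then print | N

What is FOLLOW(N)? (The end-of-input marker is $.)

{false, print, then, true}

FIRST(G) = {λ, false, then}
FIRST(N) = {λ, false, then, true}  (via G N)
FIRST(C) = {λ, false, then, true}  (via N N)
FIRST(Q) = {λ, false, int, then, true}  (via N)
FIRST(S) = {λ, false, int, then, true}  (via Q true false)
FOLLOW(S) includes $ since S is the start symbol.
FOLLOW(S): S appears on no right-hand side. Thus FOLLOW(S) = {$}.
FOLLOW(C): in N->true C print, C is followed by print with FIRST {print}. Thus FOLLOW(C) = {print}.
FOLLOW(N): in N->G N, the suffix after N is empty (adds nothing new); in C->N N (occurrence 1), N is followed by N with FIRST {λ, false, then, true}; in C->N N (occurrence 1), the suffix after N is nullable, so FOLLOW(N) ⊇ FOLLOW(C) = {print}; in C->N N (occurrence 2), the suffix after N is empty, so FOLLOW(N) ⊇ FOLLOW(C) = {print}; in Q->N, the suffix after N is empty, so FOLLOW(N) ⊇ FOLLOW(Q) = {false, print, then, true}. Thus FOLLOW(N) = {false, print, then, true}.
FOLLOW(G): in N->G N, G is followed by N with FIRST {λ, false, then, true}; in N->G N, the suffix after G is nullable, so FOLLOW(G) ⊇ FOLLOW(N) = {false, print, then, true}. Thus FOLLOW(G) = {false, print, then, true}.
FOLLOW(Q): in S->Q true false, Q is followed by true false with FIRST {true}; in G->then Q, the suffix after Q is empty, so FOLLOW(Q) ⊇ FOLLOW(G) = {false, print, then, true}. Thus FOLLOW(Q) = {false, print, then, true}.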